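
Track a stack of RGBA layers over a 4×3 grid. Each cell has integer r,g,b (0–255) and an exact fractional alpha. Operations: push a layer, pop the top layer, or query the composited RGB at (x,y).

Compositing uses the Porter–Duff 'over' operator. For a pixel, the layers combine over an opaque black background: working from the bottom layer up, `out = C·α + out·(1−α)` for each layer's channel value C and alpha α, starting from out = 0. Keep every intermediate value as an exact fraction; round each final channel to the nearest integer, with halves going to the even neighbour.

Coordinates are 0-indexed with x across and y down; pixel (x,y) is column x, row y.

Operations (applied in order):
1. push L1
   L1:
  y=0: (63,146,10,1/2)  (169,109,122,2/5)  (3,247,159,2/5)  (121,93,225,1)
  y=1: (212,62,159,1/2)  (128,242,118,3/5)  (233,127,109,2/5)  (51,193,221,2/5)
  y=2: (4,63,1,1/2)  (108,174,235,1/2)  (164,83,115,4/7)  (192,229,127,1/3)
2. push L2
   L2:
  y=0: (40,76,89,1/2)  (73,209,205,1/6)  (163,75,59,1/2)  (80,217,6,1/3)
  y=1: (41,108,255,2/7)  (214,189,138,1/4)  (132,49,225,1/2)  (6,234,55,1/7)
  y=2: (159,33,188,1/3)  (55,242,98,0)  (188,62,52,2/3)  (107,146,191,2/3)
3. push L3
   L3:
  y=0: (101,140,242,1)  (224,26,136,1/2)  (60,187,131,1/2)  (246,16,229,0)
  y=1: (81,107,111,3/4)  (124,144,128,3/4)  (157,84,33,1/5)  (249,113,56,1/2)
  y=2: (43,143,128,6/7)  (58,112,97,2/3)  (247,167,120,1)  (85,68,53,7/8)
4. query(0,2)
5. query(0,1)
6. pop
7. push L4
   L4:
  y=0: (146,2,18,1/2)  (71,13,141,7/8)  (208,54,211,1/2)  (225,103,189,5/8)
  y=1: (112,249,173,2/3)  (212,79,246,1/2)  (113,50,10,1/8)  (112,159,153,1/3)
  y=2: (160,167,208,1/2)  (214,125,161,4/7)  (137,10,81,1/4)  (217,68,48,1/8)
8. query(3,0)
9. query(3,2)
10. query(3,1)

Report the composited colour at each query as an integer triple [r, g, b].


query (0,2) [L1,L2,L3] — begin 0,0,0
L1 α=1/2: [2, 63/2, 1/2]
L2 α=1/3: [163/3, 32, 63]
L3 α=6/7: [937/21, 890/7, 831/7]
rounded: [45, 127, 119]

(0,1) stack=L1,L2,L3; from [0,0,0]:
after L1 α=1/2: [106, 31, 159/2]
after L2 α=2/7: [612/7, 53, 1815/14]
after L3 α=3/4: [2313/28, 187/2, 6477/56]
= [83, 94, 116]

at x=3,y=0 over L1,L2,L4:
after L1 α=1: [121, 93, 225]
after L2 α=1/3: [322/3, 403/3, 152]
after L4 α=5/8: [1447/8, 459/4, 1401/8]
= [181, 115, 175]

(3,2) stack=L1,L2,L4; from [0,0,0]:
+L1 (α=1/3) → [64, 229/3, 127/3]
+L2 (α=2/3) → [278/3, 1105/9, 1273/9]
+L4 (α=1/8) → [2597/24, 8347/72, 9343/72]
→ [108, 116, 130]

(3,1) stack=L1,L2,L4; from [0,0,0]:
L1 α=2/5: [102/5, 386/5, 442/5]
L2 α=1/7: [642/35, 498/5, 2927/35]
L4 α=1/3: [5204/105, 597/5, 11209/105]
rounded: [50, 119, 107]


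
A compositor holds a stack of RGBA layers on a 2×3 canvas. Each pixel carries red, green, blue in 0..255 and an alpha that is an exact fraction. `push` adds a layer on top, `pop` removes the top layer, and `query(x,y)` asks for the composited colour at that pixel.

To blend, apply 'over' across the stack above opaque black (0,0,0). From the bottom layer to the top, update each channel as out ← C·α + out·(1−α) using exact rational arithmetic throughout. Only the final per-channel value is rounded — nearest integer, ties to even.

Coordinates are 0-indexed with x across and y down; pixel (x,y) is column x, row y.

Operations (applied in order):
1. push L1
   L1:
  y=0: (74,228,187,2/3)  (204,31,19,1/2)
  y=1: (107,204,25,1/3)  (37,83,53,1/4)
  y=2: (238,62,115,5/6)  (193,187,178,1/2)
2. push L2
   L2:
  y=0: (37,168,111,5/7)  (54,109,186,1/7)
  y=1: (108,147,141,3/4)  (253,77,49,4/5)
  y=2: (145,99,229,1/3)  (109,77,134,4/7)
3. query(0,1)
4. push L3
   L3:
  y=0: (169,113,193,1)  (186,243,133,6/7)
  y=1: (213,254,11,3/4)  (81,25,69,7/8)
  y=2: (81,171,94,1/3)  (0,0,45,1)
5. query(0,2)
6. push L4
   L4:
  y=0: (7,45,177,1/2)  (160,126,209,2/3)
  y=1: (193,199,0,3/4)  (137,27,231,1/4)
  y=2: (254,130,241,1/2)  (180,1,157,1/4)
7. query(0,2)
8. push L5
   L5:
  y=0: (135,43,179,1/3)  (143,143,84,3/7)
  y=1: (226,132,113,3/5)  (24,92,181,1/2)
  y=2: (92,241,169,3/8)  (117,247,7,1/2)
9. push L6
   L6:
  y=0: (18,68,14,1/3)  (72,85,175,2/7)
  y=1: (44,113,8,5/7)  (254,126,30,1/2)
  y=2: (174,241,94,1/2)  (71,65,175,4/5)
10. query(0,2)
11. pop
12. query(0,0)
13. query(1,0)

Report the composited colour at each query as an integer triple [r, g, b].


at x=0,y=1 over L1,L2:
+L1 (α=1/3) → [107/3, 68, 25/3]
+L2 (α=3/4) → [1079/12, 509/4, 647/6]
→ [90, 127, 108]

query (0,2) [L1,L2,L3] — begin 0,0,0
L1 α=5/6: [595/3, 155/3, 575/6]
L2 α=1/3: [1625/9, 607/9, 1262/9]
L3 α=1/3: [3979/27, 2753/27, 3370/27]
→ [147, 102, 125]

at x=0,y=2 over L1,L2,L3,L4:
L1 α=5/6: [595/3, 155/3, 575/6]
L2 α=1/3: [1625/9, 607/9, 1262/9]
L3 α=1/3: [3979/27, 2753/27, 3370/27]
L4 α=1/2: [10837/54, 6263/54, 9877/54]
= [201, 116, 183]

query (0,2) [L1,L2,L3,L4,L5,L6] — begin 0,0,0
L1 α=5/6: [595/3, 155/3, 575/6]
L2 α=1/3: [1625/9, 607/9, 1262/9]
L3 α=1/3: [3979/27, 2753/27, 3370/27]
L4 α=1/2: [10837/54, 6263/54, 9877/54]
L5 α=3/8: [69089/432, 70357/432, 76763/432]
L6 α=1/2: [144257/864, 174469/864, 117371/864]
rounded: [167, 202, 136]

at x=0,y=0 over L1,L2,L3,L4,L5:
after L1 α=2/3: [148/3, 152, 374/3]
after L2 α=5/7: [851/21, 1144/7, 2413/21]
after L3 α=1: [169, 113, 193]
after L4 α=1/2: [88, 79, 185]
after L5 α=1/3: [311/3, 67, 183]
→ [104, 67, 183]

(1,0) stack=L1,L2,L3,L4,L5; from [0,0,0]:
after L1 α=1/2: [102, 31/2, 19/2]
after L2 α=1/7: [666/7, 202/7, 243/7]
after L3 α=6/7: [8478/49, 10408/49, 5829/49]
after L4 α=2/3: [24158/147, 22756/147, 26311/147]
after L5 α=3/7: [159695/1029, 154087/1029, 142288/1029]
→ [155, 150, 138]


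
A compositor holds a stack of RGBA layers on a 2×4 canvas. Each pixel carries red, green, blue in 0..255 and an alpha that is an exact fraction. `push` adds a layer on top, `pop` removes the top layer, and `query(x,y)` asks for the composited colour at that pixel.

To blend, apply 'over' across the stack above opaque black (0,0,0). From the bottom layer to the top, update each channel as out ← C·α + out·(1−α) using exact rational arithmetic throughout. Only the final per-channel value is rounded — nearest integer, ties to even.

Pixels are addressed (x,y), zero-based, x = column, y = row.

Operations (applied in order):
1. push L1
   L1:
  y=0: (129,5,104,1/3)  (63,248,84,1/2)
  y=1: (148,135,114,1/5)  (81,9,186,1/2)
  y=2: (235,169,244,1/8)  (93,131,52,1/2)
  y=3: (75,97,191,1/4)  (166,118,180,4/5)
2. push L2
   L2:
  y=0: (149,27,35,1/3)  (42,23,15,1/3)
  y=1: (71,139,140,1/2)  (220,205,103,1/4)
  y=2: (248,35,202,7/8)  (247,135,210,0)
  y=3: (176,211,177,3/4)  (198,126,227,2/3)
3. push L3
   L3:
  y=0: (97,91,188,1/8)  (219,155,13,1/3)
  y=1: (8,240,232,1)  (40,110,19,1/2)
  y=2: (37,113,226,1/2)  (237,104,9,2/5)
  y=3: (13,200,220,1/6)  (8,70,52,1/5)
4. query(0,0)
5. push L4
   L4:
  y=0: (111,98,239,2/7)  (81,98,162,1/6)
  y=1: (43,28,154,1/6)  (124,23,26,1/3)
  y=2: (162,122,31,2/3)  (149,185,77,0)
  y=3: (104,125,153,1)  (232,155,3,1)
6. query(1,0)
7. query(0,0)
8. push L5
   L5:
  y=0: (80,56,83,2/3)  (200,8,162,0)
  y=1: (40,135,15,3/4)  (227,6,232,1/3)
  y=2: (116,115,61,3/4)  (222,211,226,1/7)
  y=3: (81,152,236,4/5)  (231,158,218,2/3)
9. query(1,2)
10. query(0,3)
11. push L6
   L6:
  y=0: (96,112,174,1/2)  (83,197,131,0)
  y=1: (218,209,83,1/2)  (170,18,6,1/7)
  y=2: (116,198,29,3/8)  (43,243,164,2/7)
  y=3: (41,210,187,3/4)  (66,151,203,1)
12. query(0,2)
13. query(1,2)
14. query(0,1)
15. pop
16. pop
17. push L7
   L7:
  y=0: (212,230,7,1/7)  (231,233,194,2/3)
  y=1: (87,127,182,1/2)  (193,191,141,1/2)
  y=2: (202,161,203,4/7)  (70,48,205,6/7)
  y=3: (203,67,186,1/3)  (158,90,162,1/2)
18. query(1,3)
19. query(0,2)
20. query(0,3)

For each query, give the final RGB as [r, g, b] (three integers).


(0,0) stack=L1,L2,L3; from [0,0,0]:
+L1 (α=1/3) → [43, 5/3, 104/3]
+L2 (α=1/3) → [235/3, 91/9, 313/9]
+L3 (α=1/8) → [242/3, 182/9, 3883/72]
→ [81, 20, 54]

(1,0) stack=L1,L2,L3,L4; from [0,0,0]:
L1 α=1/2: [63/2, 124, 42]
L2 α=1/3: [35, 271/3, 33]
L3 α=1/3: [289/3, 1007/9, 79/3]
L4 α=1/6: [844/9, 5917/54, 881/18]
= [94, 110, 49]

(0,0) stack=L1,L2,L3,L4; from [0,0,0]:
+L1 (α=1/3) → [43, 5/3, 104/3]
+L2 (α=1/3) → [235/3, 91/9, 313/9]
+L3 (α=1/8) → [242/3, 182/9, 3883/72]
+L4 (α=2/7) → [268/3, 382/9, 53831/504]
→ [89, 42, 107]

at x=1,y=2 over L1,L2,L3,L4,L5:
+L1 (α=1/2) → [93/2, 131/2, 26]
+L2 (α=0) → [93/2, 131/2, 26]
+L3 (α=2/5) → [1227/10, 809/10, 96/5]
+L4 (α=0) → [1227/10, 809/10, 96/5]
+L5 (α=1/7) → [4791/35, 3482/35, 1706/35]
rounded: [137, 99, 49]

query (0,3) [L1,L2,L3,L4,L5] — begin 0,0,0
after L1 α=1/4: [75/4, 97/4, 191/4]
after L2 α=3/4: [2187/16, 2629/16, 2315/16]
after L3 α=1/6: [11143/96, 16345/96, 15095/96]
after L4 α=1: [104, 125, 153]
after L5 α=4/5: [428/5, 733/5, 1097/5]
= [86, 147, 219]

at x=0,y=2 over L1,L2,L3,L4,L5,L6:
+L1 (α=1/8) → [235/8, 169/8, 61/2]
+L2 (α=7/8) → [14123/64, 2129/64, 2889/16]
+L3 (α=1/2) → [16491/128, 9361/128, 6505/32]
+L4 (α=2/3) → [19321/128, 13531/128, 8489/96]
+L5 (α=3/4) → [63865/512, 57691/512, 26057/384]
+L6 (α=3/8) → [497501/4096, 592583/4096, 163693/3072]
rounded: [121, 145, 53]

(1,2) stack=L1,L2,L3,L4,L5,L6; from [0,0,0]:
L1 α=1/2: [93/2, 131/2, 26]
L2 α=0: [93/2, 131/2, 26]
L3 α=2/5: [1227/10, 809/10, 96/5]
L4 α=0: [1227/10, 809/10, 96/5]
L5 α=1/7: [4791/35, 3482/35, 1706/35]
L6 α=2/7: [5393/49, 6884/49, 4002/49]
= [110, 140, 82]

query (0,1) [L1,L2,L3,L4,L5,L6] — begin 0,0,0
+L1 (α=1/5) → [148/5, 27, 114/5]
+L2 (α=1/2) → [503/10, 83, 407/5]
+L3 (α=1) → [8, 240, 232]
+L4 (α=1/6) → [83/6, 614/3, 219]
+L5 (α=3/4) → [803/24, 1829/12, 66]
+L6 (α=1/2) → [6035/48, 4337/24, 149/2]
→ [126, 181, 74]

query (1,3) [L1,L2,L3,L4,L7] — begin 0,0,0
+L1 (α=4/5) → [664/5, 472/5, 144]
+L2 (α=2/3) → [2644/15, 1732/15, 598/3]
+L3 (α=1/5) → [10696/75, 7978/75, 2548/15]
+L4 (α=1) → [232, 155, 3]
+L7 (α=1/2) → [195, 245/2, 165/2]
= [195, 122, 82]

at x=0,y=2 over L1,L2,L3,L4,L7:
+L1 (α=1/8) → [235/8, 169/8, 61/2]
+L2 (α=7/8) → [14123/64, 2129/64, 2889/16]
+L3 (α=1/2) → [16491/128, 9361/128, 6505/32]
+L4 (α=2/3) → [19321/128, 13531/128, 8489/96]
+L7 (α=4/7) → [161387/896, 17575/128, 34473/224]
rounded: [180, 137, 154]

(0,3) stack=L1,L2,L3,L4,L7; from [0,0,0]:
after L1 α=1/4: [75/4, 97/4, 191/4]
after L2 α=3/4: [2187/16, 2629/16, 2315/16]
after L3 α=1/6: [11143/96, 16345/96, 15095/96]
after L4 α=1: [104, 125, 153]
after L7 α=1/3: [137, 317/3, 164]
→ [137, 106, 164]


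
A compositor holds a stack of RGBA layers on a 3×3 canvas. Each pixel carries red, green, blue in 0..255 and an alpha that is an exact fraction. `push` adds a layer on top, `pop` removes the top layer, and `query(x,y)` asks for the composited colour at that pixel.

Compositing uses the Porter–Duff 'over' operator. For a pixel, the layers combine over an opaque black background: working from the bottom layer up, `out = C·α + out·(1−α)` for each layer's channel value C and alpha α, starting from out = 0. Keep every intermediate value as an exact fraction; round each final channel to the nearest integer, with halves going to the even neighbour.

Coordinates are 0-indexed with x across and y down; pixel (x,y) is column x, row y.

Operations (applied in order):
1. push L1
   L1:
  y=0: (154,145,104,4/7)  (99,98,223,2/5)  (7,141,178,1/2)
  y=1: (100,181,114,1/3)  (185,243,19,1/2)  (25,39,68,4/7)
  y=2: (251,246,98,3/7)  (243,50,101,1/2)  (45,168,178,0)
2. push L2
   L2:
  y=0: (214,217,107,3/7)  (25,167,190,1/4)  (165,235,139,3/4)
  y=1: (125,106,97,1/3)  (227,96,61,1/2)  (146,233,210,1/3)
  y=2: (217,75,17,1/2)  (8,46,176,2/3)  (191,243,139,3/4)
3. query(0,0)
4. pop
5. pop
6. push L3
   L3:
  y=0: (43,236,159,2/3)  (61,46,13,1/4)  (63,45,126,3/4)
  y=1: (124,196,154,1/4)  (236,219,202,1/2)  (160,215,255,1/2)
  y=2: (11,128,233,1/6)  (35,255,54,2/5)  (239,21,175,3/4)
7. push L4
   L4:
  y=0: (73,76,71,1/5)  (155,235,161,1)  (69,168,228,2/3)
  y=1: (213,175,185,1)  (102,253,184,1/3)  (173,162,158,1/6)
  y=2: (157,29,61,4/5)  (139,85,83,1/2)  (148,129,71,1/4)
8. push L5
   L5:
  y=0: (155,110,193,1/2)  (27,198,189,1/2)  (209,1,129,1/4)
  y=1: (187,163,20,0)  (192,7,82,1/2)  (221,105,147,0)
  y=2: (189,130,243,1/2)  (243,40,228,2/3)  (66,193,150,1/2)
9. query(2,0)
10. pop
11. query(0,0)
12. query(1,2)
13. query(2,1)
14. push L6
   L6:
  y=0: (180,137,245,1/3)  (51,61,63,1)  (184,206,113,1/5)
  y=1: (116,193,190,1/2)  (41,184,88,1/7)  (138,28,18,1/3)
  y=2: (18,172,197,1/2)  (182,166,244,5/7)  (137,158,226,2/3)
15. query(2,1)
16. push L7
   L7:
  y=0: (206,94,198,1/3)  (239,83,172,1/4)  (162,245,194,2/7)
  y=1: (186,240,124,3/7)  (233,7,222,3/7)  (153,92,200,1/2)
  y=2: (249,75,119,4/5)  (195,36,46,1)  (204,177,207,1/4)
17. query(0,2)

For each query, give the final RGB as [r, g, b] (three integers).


(0,0) stack=L1,L2; from [0,0,0]:
after L1 α=4/7: [88, 580/7, 416/7]
after L2 α=3/7: [142, 6877/49, 3911/49]
= [142, 140, 80]

query (2,0) [L3,L4,L5] — begin 0,0,0
L3 α=3/4: [189/4, 135/4, 189/2]
L4 α=2/3: [247/4, 493/4, 367/2]
L5 α=1/4: [1577/16, 1483/16, 1359/8]
rounded: [99, 93, 170]

(0,0) stack=L3,L4; from [0,0,0]:
+L3 (α=2/3) → [86/3, 472/3, 106]
+L4 (α=1/5) → [563/15, 2116/15, 99]
= [38, 141, 99]

(1,2) stack=L3,L4; from [0,0,0]:
L3 α=2/5: [14, 102, 108/5]
L4 α=1/2: [153/2, 187/2, 523/10]
rounded: [76, 94, 52]

at x=2,y=1 over L3,L4:
+L3 (α=1/2) → [80, 215/2, 255/2]
+L4 (α=1/6) → [191/2, 1399/12, 1591/12]
→ [96, 117, 133]

query (2,1) [L3,L4,L6] — begin 0,0,0
+L3 (α=1/2) → [80, 215/2, 255/2]
+L4 (α=1/6) → [191/2, 1399/12, 1591/12]
+L6 (α=1/3) → [329/3, 1567/18, 1699/18]
= [110, 87, 94]

(0,2) stack=L3,L4,L6,L7; from [0,0,0]:
+L3 (α=1/6) → [11/6, 64/3, 233/6]
+L4 (α=4/5) → [3779/30, 412/15, 1697/30]
+L6 (α=1/2) → [4319/60, 1496/15, 7607/60]
+L7 (α=4/5) → [64079/300, 5996/75, 36167/300]
rounded: [214, 80, 121]


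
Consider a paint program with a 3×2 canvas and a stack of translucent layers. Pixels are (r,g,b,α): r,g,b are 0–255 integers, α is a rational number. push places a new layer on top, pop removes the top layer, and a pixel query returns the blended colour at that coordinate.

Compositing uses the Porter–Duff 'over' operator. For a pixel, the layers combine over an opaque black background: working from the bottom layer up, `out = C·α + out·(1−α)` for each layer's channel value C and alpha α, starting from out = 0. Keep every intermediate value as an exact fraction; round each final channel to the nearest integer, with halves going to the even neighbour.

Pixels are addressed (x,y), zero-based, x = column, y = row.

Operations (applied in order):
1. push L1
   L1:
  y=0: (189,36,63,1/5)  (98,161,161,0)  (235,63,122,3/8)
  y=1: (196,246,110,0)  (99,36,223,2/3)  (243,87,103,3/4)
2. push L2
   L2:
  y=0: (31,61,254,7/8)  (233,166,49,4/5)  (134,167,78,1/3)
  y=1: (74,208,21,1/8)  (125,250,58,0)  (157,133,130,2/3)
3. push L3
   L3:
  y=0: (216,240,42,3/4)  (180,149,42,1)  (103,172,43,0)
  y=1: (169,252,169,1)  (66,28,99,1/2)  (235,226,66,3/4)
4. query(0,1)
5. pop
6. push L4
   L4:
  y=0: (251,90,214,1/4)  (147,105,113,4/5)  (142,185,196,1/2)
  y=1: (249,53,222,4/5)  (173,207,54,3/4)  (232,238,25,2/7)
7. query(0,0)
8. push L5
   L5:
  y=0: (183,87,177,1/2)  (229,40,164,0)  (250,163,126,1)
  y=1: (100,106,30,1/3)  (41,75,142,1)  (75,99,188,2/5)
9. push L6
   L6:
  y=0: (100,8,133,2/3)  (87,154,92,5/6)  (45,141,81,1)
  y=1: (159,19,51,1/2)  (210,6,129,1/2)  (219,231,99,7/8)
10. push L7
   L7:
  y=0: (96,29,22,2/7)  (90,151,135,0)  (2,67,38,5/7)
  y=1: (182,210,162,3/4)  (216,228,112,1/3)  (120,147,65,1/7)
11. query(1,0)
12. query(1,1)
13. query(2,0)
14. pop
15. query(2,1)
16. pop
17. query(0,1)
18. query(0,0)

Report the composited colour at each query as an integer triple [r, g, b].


at x=0,y=1 over L1,L2,L3:
after L1 α=0: [0, 0, 0]
after L2 α=1/8: [37/4, 26, 21/8]
after L3 α=1: [169, 252, 169]
= [169, 252, 169]

(0,0) stack=L1,L2,L4; from [0,0,0]:
+L1 (α=1/5) → [189/5, 36/5, 63/5]
+L2 (α=7/8) → [637/20, 2171/40, 8953/40]
+L4 (α=1/4) → [6931/80, 10113/160, 35419/160]
= [87, 63, 221]

(1,0) stack=L1,L2,L4,L5,L6,L7; from [0,0,0]:
after L1 α=0: [0, 0, 0]
after L2 α=4/5: [932/5, 664/5, 196/5]
after L4 α=4/5: [3872/25, 2764/25, 2456/25]
after L5 α=0: [3872/25, 2764/25, 2456/25]
after L6 α=5/6: [14747/150, 3669/25, 2326/25]
after L7 α=0: [14747/150, 3669/25, 2326/25]
= [98, 147, 93]

(1,1) stack=L1,L2,L4,L5,L6,L7; from [0,0,0]:
L1 α=2/3: [66, 24, 446/3]
L2 α=0: [66, 24, 446/3]
L4 α=3/4: [585/4, 645/4, 233/3]
L5 α=1: [41, 75, 142]
L6 α=1/2: [251/2, 81/2, 271/2]
L7 α=1/3: [467/3, 103, 383/3]
= [156, 103, 128]

at x=2,y=0 over L1,L2,L4,L5,L6,L7:
after L1 α=3/8: [705/8, 189/8, 183/4]
after L2 α=1/3: [1241/12, 857/12, 113/2]
after L4 α=1/2: [2945/24, 3077/24, 505/4]
after L5 α=1: [250, 163, 126]
after L6 α=1: [45, 141, 81]
after L7 α=5/7: [100/7, 617/7, 352/7]
rounded: [14, 88, 50]

at x=2,y=1 over L1,L2,L4,L5,L6:
+L1 (α=3/4) → [729/4, 261/4, 309/4]
+L2 (α=2/3) → [1985/12, 1325/12, 1349/12]
+L4 (α=2/7) → [15493/84, 12337/84, 7345/84]
+L5 (α=2/5) → [19693/140, 17881/140, 17873/140]
+L6 (α=7/8) → [234313/1120, 244261/1120, 114893/1120]
rounded: [209, 218, 103]

at x=0,y=1 over L1,L2,L4,L5:
+L1 (α=0) → [0, 0, 0]
+L2 (α=1/8) → [37/4, 26, 21/8]
+L4 (α=4/5) → [4021/20, 238/5, 1425/8]
+L5 (α=1/3) → [5021/30, 1006/15, 515/4]
→ [167, 67, 129]

query (0,0) [L1,L2,L4,L5] — begin 0,0,0
after L1 α=1/5: [189/5, 36/5, 63/5]
after L2 α=7/8: [637/20, 2171/40, 8953/40]
after L4 α=1/4: [6931/80, 10113/160, 35419/160]
after L5 α=1/2: [21571/160, 24033/320, 63739/320]
rounded: [135, 75, 199]


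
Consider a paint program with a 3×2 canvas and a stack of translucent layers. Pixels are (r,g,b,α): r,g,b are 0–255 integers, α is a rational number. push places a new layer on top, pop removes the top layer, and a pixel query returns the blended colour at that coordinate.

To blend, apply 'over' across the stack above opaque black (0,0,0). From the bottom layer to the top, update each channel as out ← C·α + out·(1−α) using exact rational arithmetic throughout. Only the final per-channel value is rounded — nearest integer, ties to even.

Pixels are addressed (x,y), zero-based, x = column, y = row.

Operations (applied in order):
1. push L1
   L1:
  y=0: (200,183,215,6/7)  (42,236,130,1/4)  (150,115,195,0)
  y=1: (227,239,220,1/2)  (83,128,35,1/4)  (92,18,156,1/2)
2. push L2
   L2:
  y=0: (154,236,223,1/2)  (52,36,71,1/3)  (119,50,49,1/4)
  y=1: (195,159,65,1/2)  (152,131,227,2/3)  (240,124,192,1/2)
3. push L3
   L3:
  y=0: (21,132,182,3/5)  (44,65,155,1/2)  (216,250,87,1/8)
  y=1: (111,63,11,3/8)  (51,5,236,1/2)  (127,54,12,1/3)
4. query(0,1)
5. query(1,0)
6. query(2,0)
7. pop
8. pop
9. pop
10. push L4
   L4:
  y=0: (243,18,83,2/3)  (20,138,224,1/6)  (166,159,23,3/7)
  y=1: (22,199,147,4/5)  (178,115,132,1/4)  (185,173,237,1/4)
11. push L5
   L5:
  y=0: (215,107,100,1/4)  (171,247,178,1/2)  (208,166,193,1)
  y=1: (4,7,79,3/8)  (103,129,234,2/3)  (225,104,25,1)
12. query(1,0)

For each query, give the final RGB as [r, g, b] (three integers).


(0,1) stack=L1,L2,L3; from [0,0,0]:
after L1 α=1/2: [227/2, 239/2, 110]
after L2 α=1/2: [617/4, 557/4, 175/2]
after L3 α=3/8: [4417/32, 3541/32, 941/16]
→ [138, 111, 59]

(1,0) stack=L1,L2,L3; from [0,0,0]:
after L1 α=1/4: [21/2, 59, 65/2]
after L2 α=1/3: [73/3, 154/3, 136/3]
after L3 α=1/2: [205/6, 349/6, 601/6]
= [34, 58, 100]

query (2,0) [L1,L2,L3] — begin 0,0,0
L1 α=0: [0, 0, 0]
L2 α=1/4: [119/4, 25/2, 49/4]
L3 α=1/8: [1697/32, 675/16, 691/32]
→ [53, 42, 22]

at x=1,y=0 over L4,L5:
+L4 (α=1/6) → [10/3, 23, 112/3]
+L5 (α=1/2) → [523/6, 135, 323/3]
= [87, 135, 108]


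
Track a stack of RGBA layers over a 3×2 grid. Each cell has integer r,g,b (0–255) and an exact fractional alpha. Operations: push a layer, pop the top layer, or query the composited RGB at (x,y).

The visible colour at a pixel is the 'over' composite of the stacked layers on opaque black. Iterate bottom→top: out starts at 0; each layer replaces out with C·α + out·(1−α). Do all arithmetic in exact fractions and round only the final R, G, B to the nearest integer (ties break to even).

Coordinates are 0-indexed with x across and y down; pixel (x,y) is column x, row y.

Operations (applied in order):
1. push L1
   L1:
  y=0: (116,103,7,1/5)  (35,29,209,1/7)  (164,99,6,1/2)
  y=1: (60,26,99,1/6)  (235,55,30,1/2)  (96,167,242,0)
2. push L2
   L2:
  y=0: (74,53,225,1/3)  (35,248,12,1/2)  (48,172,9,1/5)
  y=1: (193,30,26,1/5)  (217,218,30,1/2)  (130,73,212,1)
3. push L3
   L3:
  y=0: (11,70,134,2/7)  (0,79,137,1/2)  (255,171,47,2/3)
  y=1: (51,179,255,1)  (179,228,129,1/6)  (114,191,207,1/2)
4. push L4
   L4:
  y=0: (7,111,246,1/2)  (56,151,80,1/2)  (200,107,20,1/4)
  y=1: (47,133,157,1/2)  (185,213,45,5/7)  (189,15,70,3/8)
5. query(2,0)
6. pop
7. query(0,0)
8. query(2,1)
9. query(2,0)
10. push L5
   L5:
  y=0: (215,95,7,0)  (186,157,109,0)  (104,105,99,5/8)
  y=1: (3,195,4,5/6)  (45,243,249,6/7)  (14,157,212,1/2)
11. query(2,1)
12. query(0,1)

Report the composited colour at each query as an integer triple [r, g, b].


query (2,0) [L1,L2,L3,L4] — begin 0,0,0
L1 α=1/2: [82, 99/2, 3]
L2 α=1/5: [376/5, 74, 21/5]
L3 α=2/3: [2926/15, 416/3, 491/15]
L4 α=1/4: [1963/10, 523/4, 591/20]
→ [196, 131, 30]

at x=0,y=0 over L1,L2,L3:
+L1 (α=1/5) → [116/5, 103/5, 7/5]
+L2 (α=1/3) → [602/15, 157/5, 1139/15]
+L3 (α=2/7) → [668/21, 297/7, 1943/21]
= [32, 42, 93]

at x=2,y=1 over L1,L2,L3:
L1 α=0: [0, 0, 0]
L2 α=1: [130, 73, 212]
L3 α=1/2: [122, 132, 419/2]
rounded: [122, 132, 210]

at x=2,y=0 over L1,L2,L3:
L1 α=1/2: [82, 99/2, 3]
L2 α=1/5: [376/5, 74, 21/5]
L3 α=2/3: [2926/15, 416/3, 491/15]
rounded: [195, 139, 33]

query (2,1) [L1,L2,L3,L5] — begin 0,0,0
+L1 (α=0) → [0, 0, 0]
+L2 (α=1) → [130, 73, 212]
+L3 (α=1/2) → [122, 132, 419/2]
+L5 (α=1/2) → [68, 289/2, 843/4]
→ [68, 144, 211]

at x=0,y=1 over L1,L2,L3,L5:
L1 α=1/6: [10, 13/3, 33/2]
L2 α=1/5: [233/5, 142/15, 92/5]
L3 α=1: [51, 179, 255]
L5 α=5/6: [11, 577/3, 275/6]
→ [11, 192, 46]


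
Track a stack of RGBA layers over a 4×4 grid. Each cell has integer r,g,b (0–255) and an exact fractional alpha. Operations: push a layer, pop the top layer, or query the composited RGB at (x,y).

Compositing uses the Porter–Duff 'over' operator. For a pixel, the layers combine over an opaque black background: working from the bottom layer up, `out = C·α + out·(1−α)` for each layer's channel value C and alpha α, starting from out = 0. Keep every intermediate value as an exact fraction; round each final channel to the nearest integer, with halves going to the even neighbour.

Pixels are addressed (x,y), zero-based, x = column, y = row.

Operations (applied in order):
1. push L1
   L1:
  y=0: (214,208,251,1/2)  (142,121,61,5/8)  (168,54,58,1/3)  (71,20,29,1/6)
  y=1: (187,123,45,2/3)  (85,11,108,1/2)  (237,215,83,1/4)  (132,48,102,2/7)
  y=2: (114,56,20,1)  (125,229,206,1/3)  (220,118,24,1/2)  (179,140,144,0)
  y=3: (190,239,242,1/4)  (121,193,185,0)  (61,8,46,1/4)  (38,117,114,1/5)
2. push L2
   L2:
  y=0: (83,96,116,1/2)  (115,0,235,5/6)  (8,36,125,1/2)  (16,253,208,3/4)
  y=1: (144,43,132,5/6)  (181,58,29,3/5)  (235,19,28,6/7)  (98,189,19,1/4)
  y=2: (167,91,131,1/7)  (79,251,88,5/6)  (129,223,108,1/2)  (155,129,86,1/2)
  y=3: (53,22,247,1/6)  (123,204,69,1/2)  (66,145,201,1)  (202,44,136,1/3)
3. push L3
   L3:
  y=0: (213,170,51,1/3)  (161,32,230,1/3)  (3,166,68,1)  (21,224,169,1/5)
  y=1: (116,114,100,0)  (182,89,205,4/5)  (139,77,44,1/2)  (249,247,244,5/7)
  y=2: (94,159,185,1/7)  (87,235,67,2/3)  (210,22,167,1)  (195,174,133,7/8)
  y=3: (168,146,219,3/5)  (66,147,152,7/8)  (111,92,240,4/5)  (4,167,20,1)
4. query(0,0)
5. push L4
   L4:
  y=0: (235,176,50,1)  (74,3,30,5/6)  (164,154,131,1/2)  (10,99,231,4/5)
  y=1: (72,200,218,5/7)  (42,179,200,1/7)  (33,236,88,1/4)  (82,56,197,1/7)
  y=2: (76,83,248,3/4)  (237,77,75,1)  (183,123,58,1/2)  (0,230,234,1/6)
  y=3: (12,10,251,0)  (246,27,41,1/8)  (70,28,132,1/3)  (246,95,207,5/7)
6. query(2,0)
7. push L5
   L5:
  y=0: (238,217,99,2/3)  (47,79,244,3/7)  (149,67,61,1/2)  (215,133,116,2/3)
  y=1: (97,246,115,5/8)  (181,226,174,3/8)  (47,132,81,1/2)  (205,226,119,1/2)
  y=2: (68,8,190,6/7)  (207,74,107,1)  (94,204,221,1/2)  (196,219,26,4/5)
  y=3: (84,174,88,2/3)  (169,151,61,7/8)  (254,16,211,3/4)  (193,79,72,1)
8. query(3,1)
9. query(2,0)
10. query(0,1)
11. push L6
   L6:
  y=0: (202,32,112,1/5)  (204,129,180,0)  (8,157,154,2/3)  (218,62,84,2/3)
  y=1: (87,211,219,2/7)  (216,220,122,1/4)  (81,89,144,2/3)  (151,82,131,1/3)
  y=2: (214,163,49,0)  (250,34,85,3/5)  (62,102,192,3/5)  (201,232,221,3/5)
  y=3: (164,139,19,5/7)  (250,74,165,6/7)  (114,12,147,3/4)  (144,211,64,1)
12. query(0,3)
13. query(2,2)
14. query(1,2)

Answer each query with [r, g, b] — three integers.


(0,0) stack=L1,L2,L3; from [0,0,0]:
L1 α=1/2: [107, 104, 251/2]
L2 α=1/2: [95, 100, 483/4]
L3 α=1/3: [403/3, 370/3, 195/2]
rounded: [134, 123, 98]

(2,0) stack=L1,L2,L3,L4; from [0,0,0]:
after L1 α=1/3: [56, 18, 58/3]
after L2 α=1/2: [32, 27, 433/6]
after L3 α=1: [3, 166, 68]
after L4 α=1/2: [167/2, 160, 199/2]
= [84, 160, 100]

query (3,1) [L1,L2,L3,L4,L5] — begin 0,0,0
+L1 (α=2/7) → [264/7, 96/7, 204/7]
+L2 (α=1/4) → [739/14, 1611/28, 745/28]
+L3 (α=5/7) → [9454/49, 18901/98, 17825/98]
+L4 (α=1/7) → [60742/343, 59447/343, 63128/343]
+L5 (α=1/2) → [131057/686, 136965/686, 103945/686]
→ [191, 200, 152]

query (2,0) [L1,L2,L3,L4,L5] — begin 0,0,0
+L1 (α=1/3) → [56, 18, 58/3]
+L2 (α=1/2) → [32, 27, 433/6]
+L3 (α=1) → [3, 166, 68]
+L4 (α=1/2) → [167/2, 160, 199/2]
+L5 (α=1/2) → [465/4, 227/2, 321/4]
= [116, 114, 80]

(0,1) stack=L1,L2,L3,L4,L5; from [0,0,0]:
L1 α=2/3: [374/3, 82, 30]
L2 α=5/6: [1267/9, 99/2, 115]
L3 α=0: [1267/9, 99/2, 115]
L4 α=5/7: [5774/63, 157, 1320/7]
L5 α=5/8: [15959/168, 1701/8, 7985/56]
rounded: [95, 213, 143]

(0,3) stack=L1,L2,L3,L4,L5,L6; from [0,0,0]:
+L1 (α=1/4) → [95/2, 239/4, 121/2]
+L2 (α=1/6) → [581/12, 1283/24, 1099/12]
+L3 (α=3/5) → [721/6, 6539/60, 5041/30]
+L4 (α=0) → [721/6, 6539/60, 5041/30]
+L5 (α=2/3) → [1729/18, 27419/180, 10321/90]
+L6 (α=5/7) → [9109/63, 89969/630, 14596/315]
= [145, 143, 46]

query (2,2) [L1,L2,L3,L4,L5,L6] — begin 0,0,0
after L1 α=1/2: [110, 59, 12]
after L2 α=1/2: [239/2, 141, 60]
after L3 α=1: [210, 22, 167]
after L4 α=1/2: [393/2, 145/2, 225/2]
after L5 α=1/2: [581/4, 553/4, 667/4]
after L6 α=3/5: [953/10, 233/2, 1819/10]
→ [95, 116, 182]

at x=1,y=2 over L1,L2,L3,L4,L5,L6:
after L1 α=1/3: [125/3, 229/3, 206/3]
after L2 α=5/6: [655/9, 1997/9, 763/9]
after L3 α=2/3: [2221/27, 6227/27, 1969/27]
after L4 α=1: [237, 77, 75]
after L5 α=1: [207, 74, 107]
after L6 α=3/5: [1164/5, 50, 469/5]
→ [233, 50, 94]


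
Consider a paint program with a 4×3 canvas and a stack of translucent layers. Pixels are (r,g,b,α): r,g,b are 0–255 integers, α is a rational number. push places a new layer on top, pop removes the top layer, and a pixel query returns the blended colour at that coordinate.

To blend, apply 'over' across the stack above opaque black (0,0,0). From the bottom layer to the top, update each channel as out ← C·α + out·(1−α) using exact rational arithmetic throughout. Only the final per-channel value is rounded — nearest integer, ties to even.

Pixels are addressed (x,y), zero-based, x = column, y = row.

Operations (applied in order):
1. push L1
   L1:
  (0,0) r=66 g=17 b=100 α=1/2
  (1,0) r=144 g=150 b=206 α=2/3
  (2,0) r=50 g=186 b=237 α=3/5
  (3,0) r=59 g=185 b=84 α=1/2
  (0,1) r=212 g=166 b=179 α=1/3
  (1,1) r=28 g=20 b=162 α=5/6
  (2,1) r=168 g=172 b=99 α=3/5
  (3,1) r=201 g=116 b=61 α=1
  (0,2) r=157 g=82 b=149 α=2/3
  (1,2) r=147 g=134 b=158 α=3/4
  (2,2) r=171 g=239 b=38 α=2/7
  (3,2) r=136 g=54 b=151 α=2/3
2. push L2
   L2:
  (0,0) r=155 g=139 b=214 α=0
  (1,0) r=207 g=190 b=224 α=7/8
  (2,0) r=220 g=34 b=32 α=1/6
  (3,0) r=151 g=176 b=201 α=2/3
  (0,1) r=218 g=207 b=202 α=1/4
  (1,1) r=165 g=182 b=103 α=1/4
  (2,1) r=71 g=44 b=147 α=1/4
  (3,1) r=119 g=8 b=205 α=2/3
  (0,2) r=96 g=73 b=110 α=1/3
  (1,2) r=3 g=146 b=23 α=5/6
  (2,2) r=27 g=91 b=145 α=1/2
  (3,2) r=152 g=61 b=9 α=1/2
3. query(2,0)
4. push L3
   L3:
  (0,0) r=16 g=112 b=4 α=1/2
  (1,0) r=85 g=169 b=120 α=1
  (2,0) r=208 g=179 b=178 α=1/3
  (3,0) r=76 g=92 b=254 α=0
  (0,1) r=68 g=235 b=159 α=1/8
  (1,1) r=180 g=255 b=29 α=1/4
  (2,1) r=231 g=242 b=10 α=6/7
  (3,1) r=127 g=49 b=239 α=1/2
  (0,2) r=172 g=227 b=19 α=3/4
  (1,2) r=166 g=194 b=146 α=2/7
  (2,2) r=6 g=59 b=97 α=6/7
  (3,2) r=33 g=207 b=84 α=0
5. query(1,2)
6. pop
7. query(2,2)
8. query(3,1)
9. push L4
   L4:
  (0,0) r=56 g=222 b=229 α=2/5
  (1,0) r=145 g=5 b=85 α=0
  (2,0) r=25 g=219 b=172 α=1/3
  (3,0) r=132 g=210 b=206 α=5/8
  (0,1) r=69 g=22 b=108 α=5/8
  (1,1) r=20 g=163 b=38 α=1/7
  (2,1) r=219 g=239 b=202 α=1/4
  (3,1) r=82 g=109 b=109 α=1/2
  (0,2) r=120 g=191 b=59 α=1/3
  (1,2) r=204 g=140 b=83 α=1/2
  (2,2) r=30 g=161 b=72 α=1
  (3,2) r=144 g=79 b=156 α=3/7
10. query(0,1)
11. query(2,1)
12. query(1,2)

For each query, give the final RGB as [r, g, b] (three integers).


at x=2,y=0 over L1,L2:
after L1 α=3/5: [30, 558/5, 711/5]
after L2 α=1/6: [185/3, 296/3, 743/6]
rounded: [62, 99, 124]

at x=1,y=2 over L1,L2,L3:
after L1 α=3/4: [441/4, 201/2, 237/2]
after L2 α=5/6: [167/8, 1661/12, 467/12]
after L3 α=2/7: [3491/56, 12961/84, 5839/84]
→ [62, 154, 70]

query (2,2) [L1,L2] — begin 0,0,0
+L1 (α=2/7) → [342/7, 478/7, 76/7]
+L2 (α=1/2) → [531/14, 1115/14, 1091/14]
→ [38, 80, 78]

at x=3,y=1 over L1,L2:
+L1 (α=1) → [201, 116, 61]
+L2 (α=2/3) → [439/3, 44, 157]
= [146, 44, 157]

query (0,1) [L1,L2,L4] — begin 0,0,0
L1 α=1/3: [212/3, 166/3, 179/3]
L2 α=1/4: [215/2, 373/4, 381/4]
L4 α=5/8: [1335/16, 1559/32, 3303/32]
= [83, 49, 103]

at x=2,y=1 over L1,L2,L4:
+L1 (α=3/5) → [504/5, 516/5, 297/5]
+L2 (α=1/4) → [1867/20, 442/5, 813/10]
+L4 (α=1/4) → [9981/80, 2521/20, 4459/40]
→ [125, 126, 111]

at x=1,y=2 over L1,L2,L4:
after L1 α=3/4: [441/4, 201/2, 237/2]
after L2 α=5/6: [167/8, 1661/12, 467/12]
after L4 α=1/2: [1799/16, 3341/24, 1463/24]
rounded: [112, 139, 61]


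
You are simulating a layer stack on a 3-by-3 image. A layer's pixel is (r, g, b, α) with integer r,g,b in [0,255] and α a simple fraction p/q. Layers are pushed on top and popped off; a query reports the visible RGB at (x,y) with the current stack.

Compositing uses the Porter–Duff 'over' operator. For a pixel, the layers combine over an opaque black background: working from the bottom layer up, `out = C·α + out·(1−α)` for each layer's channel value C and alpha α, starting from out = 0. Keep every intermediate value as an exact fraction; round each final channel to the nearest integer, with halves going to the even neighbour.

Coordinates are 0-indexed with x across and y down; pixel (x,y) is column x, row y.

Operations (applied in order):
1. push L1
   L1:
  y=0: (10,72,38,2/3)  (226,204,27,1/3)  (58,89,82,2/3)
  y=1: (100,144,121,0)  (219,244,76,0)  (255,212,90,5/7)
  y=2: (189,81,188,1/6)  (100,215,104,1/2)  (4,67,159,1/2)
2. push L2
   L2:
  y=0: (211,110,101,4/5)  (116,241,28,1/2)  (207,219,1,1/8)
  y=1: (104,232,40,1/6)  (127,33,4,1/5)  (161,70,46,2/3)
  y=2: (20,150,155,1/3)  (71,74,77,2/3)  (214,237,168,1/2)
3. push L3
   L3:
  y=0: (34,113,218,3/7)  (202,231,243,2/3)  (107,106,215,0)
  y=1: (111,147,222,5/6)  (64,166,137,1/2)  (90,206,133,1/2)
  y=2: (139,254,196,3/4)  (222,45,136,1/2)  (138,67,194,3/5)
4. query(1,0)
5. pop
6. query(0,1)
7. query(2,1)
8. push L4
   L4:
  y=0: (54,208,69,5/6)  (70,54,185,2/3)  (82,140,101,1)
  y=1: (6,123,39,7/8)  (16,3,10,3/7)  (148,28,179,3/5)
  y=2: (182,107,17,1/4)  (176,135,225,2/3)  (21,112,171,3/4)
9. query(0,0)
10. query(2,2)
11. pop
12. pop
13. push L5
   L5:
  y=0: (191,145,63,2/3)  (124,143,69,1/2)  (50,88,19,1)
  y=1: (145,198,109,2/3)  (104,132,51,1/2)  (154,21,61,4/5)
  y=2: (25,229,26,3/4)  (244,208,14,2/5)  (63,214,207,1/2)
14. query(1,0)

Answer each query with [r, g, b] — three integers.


query (1,0) [L1,L2,L3] — begin 0,0,0
+L1 (α=1/3) → [226/3, 68, 9]
+L2 (α=1/2) → [287/3, 309/2, 37/2]
+L3 (α=2/3) → [1499/9, 411/2, 1009/6]
→ [167, 206, 168]

query (0,1) [L1,L2] — begin 0,0,0
after L1 α=0: [0, 0, 0]
after L2 α=1/6: [52/3, 116/3, 20/3]
rounded: [17, 39, 7]

query (2,1) [L1,L2] — begin 0,0,0
+L1 (α=5/7) → [1275/7, 1060/7, 450/7]
+L2 (α=2/3) → [3529/21, 680/7, 1094/21]
→ [168, 97, 52]

at x=0,y=0 over L1,L2,L4:
after L1 α=2/3: [20/3, 48, 76/3]
after L2 α=4/5: [2552/15, 488/5, 1288/15]
after L4 α=5/6: [3301/45, 948/5, 6463/90]
rounded: [73, 190, 72]

at x=2,y=2 over L1,L2,L4:
L1 α=1/2: [2, 67/2, 159/2]
L2 α=1/2: [108, 541/4, 495/4]
L4 α=3/4: [171/4, 1885/16, 2547/16]
= [43, 118, 159]

query (1,0) [L1,L5] — begin 0,0,0
+L1 (α=1/3) → [226/3, 68, 9]
+L5 (α=1/2) → [299/3, 211/2, 39]
→ [100, 106, 39]


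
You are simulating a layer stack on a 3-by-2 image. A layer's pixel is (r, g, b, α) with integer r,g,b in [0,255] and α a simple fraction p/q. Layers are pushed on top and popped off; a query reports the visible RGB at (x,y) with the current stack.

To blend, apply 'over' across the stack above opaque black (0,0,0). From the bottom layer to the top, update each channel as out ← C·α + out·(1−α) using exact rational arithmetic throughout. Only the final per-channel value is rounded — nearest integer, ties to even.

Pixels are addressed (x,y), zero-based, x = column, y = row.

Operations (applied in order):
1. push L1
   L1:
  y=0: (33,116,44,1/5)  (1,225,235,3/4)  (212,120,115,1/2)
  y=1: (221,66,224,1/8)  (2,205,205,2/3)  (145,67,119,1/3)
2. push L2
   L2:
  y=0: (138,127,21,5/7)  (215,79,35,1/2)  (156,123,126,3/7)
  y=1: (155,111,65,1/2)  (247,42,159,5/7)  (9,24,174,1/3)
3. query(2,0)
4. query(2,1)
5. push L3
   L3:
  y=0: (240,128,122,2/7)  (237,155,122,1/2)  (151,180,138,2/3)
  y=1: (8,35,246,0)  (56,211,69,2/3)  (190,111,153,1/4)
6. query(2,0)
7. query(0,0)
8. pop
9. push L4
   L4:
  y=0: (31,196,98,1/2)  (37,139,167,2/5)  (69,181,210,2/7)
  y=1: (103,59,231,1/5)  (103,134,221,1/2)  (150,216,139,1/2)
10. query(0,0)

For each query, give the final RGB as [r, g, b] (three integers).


(2,0) stack=L1,L2; from [0,0,0]:
after L1 α=1/2: [106, 60, 115/2]
after L2 α=3/7: [892/7, 87, 608/7]
→ [127, 87, 87]

query (2,1) [L1,L2] — begin 0,0,0
after L1 α=1/3: [145/3, 67/3, 119/3]
after L2 α=1/3: [317/9, 206/9, 760/9]
rounded: [35, 23, 84]

at x=2,y=0 over L1,L2,L3:
+L1 (α=1/2) → [106, 60, 115/2]
+L2 (α=3/7) → [892/7, 87, 608/7]
+L3 (α=2/3) → [1002/7, 149, 2540/21]
= [143, 149, 121]

(0,0) stack=L1,L2,L3; from [0,0,0]:
L1 α=1/5: [33/5, 116/5, 44/5]
L2 α=5/7: [3516/35, 3407/35, 613/35]
L3 α=2/7: [6876/49, 5199/49, 2321/49]
= [140, 106, 47]

at x=0,y=0 over L1,L2,L4:
after L1 α=1/5: [33/5, 116/5, 44/5]
after L2 α=5/7: [3516/35, 3407/35, 613/35]
after L4 α=1/2: [4601/70, 10267/70, 4043/70]
rounded: [66, 147, 58]


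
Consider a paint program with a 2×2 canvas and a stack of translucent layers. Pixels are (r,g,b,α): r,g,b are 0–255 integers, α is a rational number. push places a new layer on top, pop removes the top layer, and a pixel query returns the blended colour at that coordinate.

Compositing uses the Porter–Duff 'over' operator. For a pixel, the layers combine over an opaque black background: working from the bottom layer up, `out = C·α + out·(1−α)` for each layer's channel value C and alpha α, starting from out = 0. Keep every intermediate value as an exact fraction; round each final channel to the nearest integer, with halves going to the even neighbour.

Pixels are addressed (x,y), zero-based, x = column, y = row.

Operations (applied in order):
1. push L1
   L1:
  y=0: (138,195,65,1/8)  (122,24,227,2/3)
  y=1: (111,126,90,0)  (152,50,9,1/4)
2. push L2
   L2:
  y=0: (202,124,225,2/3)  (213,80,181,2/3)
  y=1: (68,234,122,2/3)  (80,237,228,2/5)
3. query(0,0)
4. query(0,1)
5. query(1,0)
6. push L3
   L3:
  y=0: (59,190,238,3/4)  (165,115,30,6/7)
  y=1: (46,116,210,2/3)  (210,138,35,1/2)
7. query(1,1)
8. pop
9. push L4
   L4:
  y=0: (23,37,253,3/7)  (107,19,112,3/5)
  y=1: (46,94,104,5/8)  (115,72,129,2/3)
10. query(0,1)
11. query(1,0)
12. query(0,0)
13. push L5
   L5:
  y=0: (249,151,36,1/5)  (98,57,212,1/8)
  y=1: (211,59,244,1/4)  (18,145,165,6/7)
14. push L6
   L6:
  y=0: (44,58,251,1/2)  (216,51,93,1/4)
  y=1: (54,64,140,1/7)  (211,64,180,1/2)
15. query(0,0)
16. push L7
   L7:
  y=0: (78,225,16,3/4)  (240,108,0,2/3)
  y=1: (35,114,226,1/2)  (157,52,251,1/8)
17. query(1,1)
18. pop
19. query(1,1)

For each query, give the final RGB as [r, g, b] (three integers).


query (0,0) [L1,L2] — begin 0,0,0
+L1 (α=1/8) → [69/4, 195/8, 65/8]
+L2 (α=2/3) → [1685/12, 2179/24, 3665/24]
rounded: [140, 91, 153]

query (0,1) [L1,L2] — begin 0,0,0
+L1 (α=0) → [0, 0, 0]
+L2 (α=2/3) → [136/3, 156, 244/3]
= [45, 156, 81]

(1,0) stack=L1,L2; from [0,0,0]:
after L1 α=2/3: [244/3, 16, 454/3]
after L2 α=2/3: [1522/9, 176/3, 1540/9]
→ [169, 59, 171]

query (1,1) [L1,L2,L3] — begin 0,0,0
+L1 (α=1/4) → [38, 25/2, 9/4]
+L2 (α=2/5) → [274/5, 1023/10, 1851/20]
+L3 (α=1/2) → [662/5, 2403/20, 2551/40]
= [132, 120, 64]

at x=0,y=1 over L1,L2,L4:
+L1 (α=0) → [0, 0, 0]
+L2 (α=2/3) → [136/3, 156, 244/3]
+L4 (α=5/8) → [183/4, 469/4, 191/2]
→ [46, 117, 96]

at x=1,y=0 over L1,L2,L4:
L1 α=2/3: [244/3, 16, 454/3]
L2 α=2/3: [1522/9, 176/3, 1540/9]
L4 α=3/5: [5933/45, 523/15, 6104/45]
= [132, 35, 136]

(0,0) stack=L1,L2,L4; from [0,0,0]:
+L1 (α=1/8) → [69/4, 195/8, 65/8]
+L2 (α=2/3) → [1685/12, 2179/24, 3665/24]
+L4 (α=3/7) → [1892/21, 2845/42, 8219/42]
→ [90, 68, 196]

at x=0,y=0 over L1,L2,L4,L5,L6:
L1 α=1/8: [69/4, 195/8, 65/8]
L2 α=2/3: [1685/12, 2179/24, 3665/24]
L4 α=3/7: [1892/21, 2845/42, 8219/42]
L5 α=1/5: [12797/105, 8861/105, 17194/105]
L6 α=1/2: [17417/210, 14951/210, 43549/210]
→ [83, 71, 207]

(1,1) stack=L1,L2,L4,L5,L6,L7; from [0,0,0]:
+L1 (α=1/4) → [38, 25/2, 9/4]
+L2 (α=2/5) → [274/5, 1023/10, 1851/20]
+L4 (α=2/3) → [1424/15, 821/10, 2337/20]
+L5 (α=6/7) → [3044/105, 9521/70, 22137/140]
+L6 (α=1/2) → [25199/210, 14001/140, 47337/280]
+L7 (α=1/8) → [29909/240, 15041/160, 57377/320]
= [125, 94, 179]

at x=1,y=1 over L1,L2,L4,L5,L6:
+L1 (α=1/4) → [38, 25/2, 9/4]
+L2 (α=2/5) → [274/5, 1023/10, 1851/20]
+L4 (α=2/3) → [1424/15, 821/10, 2337/20]
+L5 (α=6/7) → [3044/105, 9521/70, 22137/140]
+L6 (α=1/2) → [25199/210, 14001/140, 47337/280]
= [120, 100, 169]


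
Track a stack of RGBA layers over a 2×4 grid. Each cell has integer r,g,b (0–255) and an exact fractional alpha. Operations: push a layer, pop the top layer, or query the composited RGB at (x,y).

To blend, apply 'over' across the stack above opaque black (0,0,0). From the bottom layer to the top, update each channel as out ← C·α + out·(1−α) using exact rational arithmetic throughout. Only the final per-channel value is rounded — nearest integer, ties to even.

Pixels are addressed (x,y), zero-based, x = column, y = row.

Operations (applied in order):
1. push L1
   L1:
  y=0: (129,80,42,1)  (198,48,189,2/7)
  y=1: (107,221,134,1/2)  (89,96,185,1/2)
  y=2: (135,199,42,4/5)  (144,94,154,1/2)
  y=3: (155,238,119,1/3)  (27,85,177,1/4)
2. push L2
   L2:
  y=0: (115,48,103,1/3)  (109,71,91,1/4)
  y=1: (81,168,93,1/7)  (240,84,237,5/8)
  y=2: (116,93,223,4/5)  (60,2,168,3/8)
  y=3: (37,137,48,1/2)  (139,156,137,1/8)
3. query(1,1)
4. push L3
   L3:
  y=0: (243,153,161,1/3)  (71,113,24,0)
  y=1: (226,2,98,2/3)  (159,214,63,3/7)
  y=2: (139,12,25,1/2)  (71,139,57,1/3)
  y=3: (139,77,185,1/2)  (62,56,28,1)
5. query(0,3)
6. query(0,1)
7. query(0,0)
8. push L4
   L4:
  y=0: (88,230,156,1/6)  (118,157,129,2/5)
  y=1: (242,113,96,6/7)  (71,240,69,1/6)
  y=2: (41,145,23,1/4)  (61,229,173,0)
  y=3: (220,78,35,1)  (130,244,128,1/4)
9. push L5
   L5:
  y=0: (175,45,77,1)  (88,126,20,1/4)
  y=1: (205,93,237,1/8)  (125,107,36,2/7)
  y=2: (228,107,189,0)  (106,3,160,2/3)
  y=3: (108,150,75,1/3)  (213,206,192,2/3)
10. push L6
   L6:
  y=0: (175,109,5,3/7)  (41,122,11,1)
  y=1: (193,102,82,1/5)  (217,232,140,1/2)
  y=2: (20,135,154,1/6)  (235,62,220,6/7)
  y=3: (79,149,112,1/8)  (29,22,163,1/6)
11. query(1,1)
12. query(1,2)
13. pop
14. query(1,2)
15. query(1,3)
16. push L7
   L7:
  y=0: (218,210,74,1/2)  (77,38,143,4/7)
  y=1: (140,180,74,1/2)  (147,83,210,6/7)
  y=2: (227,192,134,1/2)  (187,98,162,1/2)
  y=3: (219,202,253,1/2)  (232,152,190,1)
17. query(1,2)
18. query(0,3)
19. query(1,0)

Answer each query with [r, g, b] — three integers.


query (1,1) [L1,L2] — begin 0,0,0
L1 α=1/2: [89/2, 48, 185/2]
L2 α=5/8: [2667/16, 141/2, 2925/16]
rounded: [167, 70, 183]

at x=0,y=3 over L1,L2,L3:
+L1 (α=1/3) → [155/3, 238/3, 119/3]
+L2 (α=1/2) → [133/3, 649/6, 263/6]
+L3 (α=1/2) → [275/3, 1111/12, 1373/12]
= [92, 93, 114]

(0,1) stack=L1,L2,L3; from [0,0,0]:
+L1 (α=1/2) → [107/2, 221/2, 67]
+L2 (α=1/7) → [402/7, 831/7, 495/7]
+L3 (α=2/3) → [3566/21, 859/21, 1867/21]
rounded: [170, 41, 89]

query (0,0) [L1,L2,L3] — begin 0,0,0
after L1 α=1: [129, 80, 42]
after L2 α=1/3: [373/3, 208/3, 187/3]
after L3 α=1/3: [1475/9, 875/9, 857/9]
rounded: [164, 97, 95]

at x=1,y=1 over L1,L2,L3,L4,L5,L6:
after L1 α=1/2: [89/2, 48, 185/2]
after L2 α=5/8: [2667/16, 141/2, 2925/16]
after L3 α=3/7: [4575/28, 132, 3681/28]
after L4 α=1/6: [24863/168, 150, 6779/56]
after L5 α=2/7: [166315/1176, 964/7, 37927/392]
after L6 α=1/2: [421507/2352, 1294/7, 92807/784]
rounded: [179, 185, 118]

at x=1,y=2 over L1,L2,L3,L4,L5,L6:
L1 α=1/2: [72, 47, 77]
L2 α=3/8: [135/2, 241/8, 889/8]
L3 α=1/3: [206/3, 797/12, 1117/12]
L4 α=0: [206/3, 797/12, 1117/12]
L5 α=2/3: [842/9, 869/36, 4957/36]
L6 α=6/7: [13532/63, 14261/252, 52477/252]
rounded: [215, 57, 208]

(1,2) stack=L1,L2,L3,L4,L5; from [0,0,0]:
after L1 α=1/2: [72, 47, 77]
after L2 α=3/8: [135/2, 241/8, 889/8]
after L3 α=1/3: [206/3, 797/12, 1117/12]
after L4 α=0: [206/3, 797/12, 1117/12]
after L5 α=2/3: [842/9, 869/36, 4957/36]
= [94, 24, 138]

query (1,3) [L1,L2,L3,L4,L5] — begin 0,0,0
+L1 (α=1/4) → [27/4, 85/4, 177/4]
+L2 (α=1/8) → [745/32, 1219/32, 1787/32]
+L3 (α=1) → [62, 56, 28]
+L4 (α=1/4) → [79, 103, 53]
+L5 (α=2/3) → [505/3, 515/3, 437/3]
= [168, 172, 146]

query (1,2) [L1,L2,L3,L4,L5,L7] — begin 0,0,0
L1 α=1/2: [72, 47, 77]
L2 α=3/8: [135/2, 241/8, 889/8]
L3 α=1/3: [206/3, 797/12, 1117/12]
L4 α=0: [206/3, 797/12, 1117/12]
L5 α=2/3: [842/9, 869/36, 4957/36]
L7 α=1/2: [2525/18, 4397/72, 10789/72]
= [140, 61, 150]

query (0,3) [L1,L2,L3,L4,L5,L7] — begin 0,0,0
after L1 α=1/3: [155/3, 238/3, 119/3]
after L2 α=1/2: [133/3, 649/6, 263/6]
after L3 α=1/2: [275/3, 1111/12, 1373/12]
after L4 α=1: [220, 78, 35]
after L5 α=1/3: [548/3, 102, 145/3]
after L7 α=1/2: [1205/6, 152, 452/3]
= [201, 152, 151]

query (1,0) [L1,L2,L3,L4,L5,L7] — begin 0,0,0
L1 α=2/7: [396/7, 96/7, 54]
L2 α=1/4: [1951/28, 785/28, 253/4]
L3 α=0: [1951/28, 785/28, 253/4]
L4 α=2/5: [12461/140, 11147/140, 1791/20]
L5 α=1/4: [49703/560, 51081/560, 5773/80]
L7 α=4/7: [321589/3920, 238363/3920, 63079/560]
→ [82, 61, 113]
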